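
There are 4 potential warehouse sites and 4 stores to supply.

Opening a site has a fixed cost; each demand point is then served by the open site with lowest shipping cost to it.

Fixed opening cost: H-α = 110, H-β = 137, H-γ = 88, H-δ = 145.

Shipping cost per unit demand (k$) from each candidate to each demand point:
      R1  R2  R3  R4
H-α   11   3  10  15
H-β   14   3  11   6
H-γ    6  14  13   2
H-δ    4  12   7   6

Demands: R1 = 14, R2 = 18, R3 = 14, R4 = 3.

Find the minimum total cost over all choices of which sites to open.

481

Open {H-α, H-δ}: assign each demand point to its cheapest open site.
  R1→H-δ 14×4=56, R2→H-α 18×3=54, R3→H-δ 14×7=98, R4→H-δ 3×6=18
  shipping cost 226, fixed 255 → total 481.
Compare {H-α, H-γ}: shipping cost 284 + fixed 198 = 482.
Compare {H-α}: shipping cost 393 + fixed 110 = 503.
Compare {H-β, H-δ}: shipping cost 226 + fixed 282 = 508.
All other subsets cost ≥ 482. Minimum total cost: 481.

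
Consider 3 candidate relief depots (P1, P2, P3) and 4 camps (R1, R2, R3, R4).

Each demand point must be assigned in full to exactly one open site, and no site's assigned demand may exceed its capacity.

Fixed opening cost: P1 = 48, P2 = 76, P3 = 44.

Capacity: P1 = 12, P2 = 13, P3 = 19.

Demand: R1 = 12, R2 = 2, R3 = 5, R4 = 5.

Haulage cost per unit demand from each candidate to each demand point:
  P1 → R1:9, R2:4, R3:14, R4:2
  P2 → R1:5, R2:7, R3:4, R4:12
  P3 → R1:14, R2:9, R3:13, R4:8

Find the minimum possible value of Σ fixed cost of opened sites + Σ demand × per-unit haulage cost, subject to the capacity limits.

Open {P1, P2}; cheapest assignment that respects the capacities:
  P1 (cap 12, load 12): R2, R3, R4 — cost 2×4 + 5×14 + 5×2 = 88
  P2 (cap 13, load 12): R1 — cost 12×5 = 60
  Shipping 148, fixed 124 → total 272.
  Any other capacity-feasible assignment to {P1, P2} ships for at least 148.
Compare {P2, P3}: its best feasible assignment gives total 303.
Compare {P1, P2, P3}: its best feasible assignment gives total 311.
Every other set of open sites that can feasibly serve all demand totals ≥ 303 even under its best assignment. Minimum: 272.

272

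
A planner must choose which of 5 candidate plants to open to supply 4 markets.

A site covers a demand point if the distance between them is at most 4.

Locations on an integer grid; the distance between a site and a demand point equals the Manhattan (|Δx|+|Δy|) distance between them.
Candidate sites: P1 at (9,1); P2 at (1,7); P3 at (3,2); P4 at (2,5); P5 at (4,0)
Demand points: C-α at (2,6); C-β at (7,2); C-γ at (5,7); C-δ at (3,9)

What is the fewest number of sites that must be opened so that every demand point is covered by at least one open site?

2

Coverage sets (demand points within 4 of each site):
  P1: {C-β}
  P2: {C-α, C-γ, C-δ}
  P3: {C-β}
  P4: {C-α}
  P5: {}
No single site covers all 4 demand points.
But {P1, P2} covers everything, so the minimum is 2.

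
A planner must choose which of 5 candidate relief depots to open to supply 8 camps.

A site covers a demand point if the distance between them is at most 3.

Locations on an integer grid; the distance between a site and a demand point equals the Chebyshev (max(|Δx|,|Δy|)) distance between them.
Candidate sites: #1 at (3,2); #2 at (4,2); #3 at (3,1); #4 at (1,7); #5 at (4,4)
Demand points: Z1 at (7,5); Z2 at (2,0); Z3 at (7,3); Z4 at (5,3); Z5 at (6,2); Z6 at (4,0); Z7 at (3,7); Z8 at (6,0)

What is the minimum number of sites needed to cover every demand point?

2

Coverage sets (demand points within 3 of each site):
  #1: {Z2, Z4, Z5, Z6, Z8}
  #2: {Z1, Z2, Z3, Z4, Z5, Z6, Z8}
  #3: {Z2, Z4, Z5, Z6, Z8}
  #4: {Z7}
  #5: {Z1, Z3, Z4, Z5, Z7}
No single site covers all 8 demand points.
But {#1, #5} covers everything, so the minimum is 2.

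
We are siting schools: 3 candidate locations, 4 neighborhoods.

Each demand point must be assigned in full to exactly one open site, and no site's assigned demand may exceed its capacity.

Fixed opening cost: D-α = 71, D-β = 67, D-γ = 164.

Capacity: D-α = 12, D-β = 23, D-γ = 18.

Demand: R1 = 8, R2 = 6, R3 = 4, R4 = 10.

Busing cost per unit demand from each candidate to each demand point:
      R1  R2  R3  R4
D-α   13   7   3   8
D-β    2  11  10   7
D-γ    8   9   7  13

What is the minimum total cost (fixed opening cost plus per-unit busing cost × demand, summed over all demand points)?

Open {D-α, D-β}; cheapest assignment that respects the capacities:
  D-α (cap 12, load 10): R2, R3 — cost 6×7 + 4×3 = 54
  D-β (cap 23, load 18): R1, R4 — cost 8×2 + 10×7 = 86
  Shipping 140, fixed 138 → total 278.
  Any other capacity-feasible assignment to {D-α, D-β} ships for at least 140.
Compare {D-β, D-γ}: its best feasible assignment gives total 399.
Compare {D-α, D-β, D-γ}: its best feasible assignment gives total 442.
Every other set of open sites that can feasibly serve all demand totals ≥ 399 even under its best assignment. Minimum: 278.

278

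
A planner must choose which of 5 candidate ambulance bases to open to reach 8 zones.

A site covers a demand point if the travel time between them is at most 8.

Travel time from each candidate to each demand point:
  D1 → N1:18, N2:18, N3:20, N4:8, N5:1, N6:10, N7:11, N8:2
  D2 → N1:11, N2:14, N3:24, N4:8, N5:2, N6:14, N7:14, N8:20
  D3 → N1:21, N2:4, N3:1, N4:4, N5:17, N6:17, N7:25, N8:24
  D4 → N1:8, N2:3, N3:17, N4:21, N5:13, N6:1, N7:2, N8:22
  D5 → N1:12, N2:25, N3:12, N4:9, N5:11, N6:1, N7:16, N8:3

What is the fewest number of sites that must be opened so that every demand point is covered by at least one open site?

Coverage sets (demand points within 8 of each site):
  D1: {N4, N5, N8}
  D2: {N4, N5}
  D3: {N2, N3, N4}
  D4: {N1, N2, N6, N7}
  D5: {N6, N8}
No 2 sites suffice: every size-2 union leaves at least one demand point uncovered.
But {D1, D3, D4} covers everything, so the minimum is 3.

3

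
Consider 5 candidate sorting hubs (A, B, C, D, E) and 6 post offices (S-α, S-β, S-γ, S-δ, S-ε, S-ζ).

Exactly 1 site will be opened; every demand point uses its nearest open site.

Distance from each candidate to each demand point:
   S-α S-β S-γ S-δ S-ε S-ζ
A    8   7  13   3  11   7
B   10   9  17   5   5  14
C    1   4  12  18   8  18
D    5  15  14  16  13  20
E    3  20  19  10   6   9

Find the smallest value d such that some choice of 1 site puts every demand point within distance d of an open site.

Open {A}.
  Farthest demand point is S-γ at distance 13 (to A); all others are ≤ 13.
With {B} the worst case is 17.
With {C} the worst case is 18.
No size-1 selection achieves below 13.

13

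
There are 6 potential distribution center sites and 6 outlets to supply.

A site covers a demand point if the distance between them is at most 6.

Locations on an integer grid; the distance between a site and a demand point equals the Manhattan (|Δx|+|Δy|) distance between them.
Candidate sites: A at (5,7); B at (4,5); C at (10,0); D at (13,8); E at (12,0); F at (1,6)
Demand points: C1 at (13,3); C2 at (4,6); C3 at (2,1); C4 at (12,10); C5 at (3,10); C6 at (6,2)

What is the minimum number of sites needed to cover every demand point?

Coverage sets (demand points within 6 of each site):
  A: {C2, C5, C6}
  B: {C2, C3, C5, C6}
  C: {C1, C6}
  D: {C1, C4}
  E: {C1}
  F: {C2, C3, C5}
No single site covers all 6 demand points.
But {B, D} covers everything, so the minimum is 2.

2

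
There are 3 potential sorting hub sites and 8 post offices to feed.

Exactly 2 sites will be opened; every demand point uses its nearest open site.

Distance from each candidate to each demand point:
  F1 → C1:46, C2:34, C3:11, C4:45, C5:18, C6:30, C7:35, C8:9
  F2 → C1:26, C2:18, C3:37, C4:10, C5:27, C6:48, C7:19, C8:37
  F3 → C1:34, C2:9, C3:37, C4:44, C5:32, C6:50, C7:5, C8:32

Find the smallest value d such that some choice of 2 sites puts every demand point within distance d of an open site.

Open {F1, F2}.
  Farthest demand point is C6 at distance 30 (to F1); all others are ≤ 30.
With {F1, F3} the worst case is 44.
With {F2, F3} the worst case is 48.
No size-2 selection achieves below 30.

30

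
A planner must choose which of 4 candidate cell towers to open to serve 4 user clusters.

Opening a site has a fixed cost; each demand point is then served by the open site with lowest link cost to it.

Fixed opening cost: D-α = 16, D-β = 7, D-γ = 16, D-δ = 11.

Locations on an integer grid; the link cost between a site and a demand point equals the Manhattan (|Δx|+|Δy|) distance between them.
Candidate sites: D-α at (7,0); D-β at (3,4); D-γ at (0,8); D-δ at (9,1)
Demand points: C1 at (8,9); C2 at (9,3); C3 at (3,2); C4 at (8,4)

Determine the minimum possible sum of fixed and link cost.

31

Open {D-β}: assign each demand point to its cheapest open site.
  C1→D-β 10, C2→D-β 7, C3→D-β 2, C4→D-β 5
  link cost 24, fixed 7 → total 31.
Compare {D-δ}: link cost 22 + fixed 11 = 33.
Compare {D-β, D-δ}: link cost 17 + fixed 18 = 35.
Compare {D-α}: link cost 26 + fixed 16 = 42.
All other subsets cost ≥ 33. Minimum total cost: 31.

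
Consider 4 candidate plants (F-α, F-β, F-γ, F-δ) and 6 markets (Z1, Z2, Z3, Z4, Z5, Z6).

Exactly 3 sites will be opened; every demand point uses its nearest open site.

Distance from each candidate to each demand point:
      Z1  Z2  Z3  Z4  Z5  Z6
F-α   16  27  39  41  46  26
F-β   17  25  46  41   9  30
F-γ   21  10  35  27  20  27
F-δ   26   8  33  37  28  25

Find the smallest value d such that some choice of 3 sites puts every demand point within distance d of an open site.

33

Open {F-α, F-γ, F-δ}.
  Farthest demand point is Z3 at distance 33 (to F-δ); all others are ≤ 33.
With {F-β, F-γ, F-δ} the worst case is 33.
With {F-α, F-β, F-γ} the worst case is 35.
No size-3 selection achieves below 33.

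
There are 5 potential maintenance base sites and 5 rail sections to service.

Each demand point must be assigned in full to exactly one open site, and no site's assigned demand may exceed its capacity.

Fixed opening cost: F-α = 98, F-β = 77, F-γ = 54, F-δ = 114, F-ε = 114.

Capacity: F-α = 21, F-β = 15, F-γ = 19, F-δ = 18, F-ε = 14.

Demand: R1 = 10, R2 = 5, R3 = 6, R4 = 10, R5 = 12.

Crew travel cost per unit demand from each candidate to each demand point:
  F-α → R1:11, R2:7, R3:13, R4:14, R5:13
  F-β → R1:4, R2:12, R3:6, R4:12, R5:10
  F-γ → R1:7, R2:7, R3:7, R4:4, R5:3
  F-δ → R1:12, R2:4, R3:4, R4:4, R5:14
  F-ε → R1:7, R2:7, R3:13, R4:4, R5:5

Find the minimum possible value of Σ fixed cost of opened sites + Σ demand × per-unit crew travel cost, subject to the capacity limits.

420

Open {F-β, F-γ, F-δ}; cheapest assignment that respects the capacities:
  F-β (cap 15, load 10): R1 — cost 10×4 = 40
  F-γ (cap 19, load 17): R2, R5 — cost 5×7 + 12×3 = 71
  F-δ (cap 18, load 16): R3, R4 — cost 6×4 + 10×4 = 64
  Shipping 175, fixed 245 → total 420.
  Any other capacity-feasible assignment to {F-β, F-γ, F-δ} ships for at least 175.
Compare {F-β, F-γ, F-ε}: its best feasible assignment gives total 463.
Compare {F-γ, F-δ, F-ε}: its best feasible assignment gives total 487.
Every other set of open sites that can feasibly serve all demand totals ≥ 463 even under its best assignment. Minimum: 420.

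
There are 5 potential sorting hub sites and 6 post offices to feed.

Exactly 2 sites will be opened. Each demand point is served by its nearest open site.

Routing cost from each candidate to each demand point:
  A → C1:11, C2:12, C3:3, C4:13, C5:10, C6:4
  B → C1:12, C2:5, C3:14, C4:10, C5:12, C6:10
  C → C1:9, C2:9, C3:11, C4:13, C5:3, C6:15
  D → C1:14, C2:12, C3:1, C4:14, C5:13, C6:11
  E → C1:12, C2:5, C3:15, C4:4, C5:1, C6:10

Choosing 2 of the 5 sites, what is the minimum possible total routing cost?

28

Open {A, E}.
  C1→A 11, C2→E 5, C3→A 3, C4→E 4, C5→E 1, C6→A 4  ⇒ total 28.
Compare {D, E}: total 33.
Compare {C, E}: total 40.
No size-2 selection does better; minimum is 28.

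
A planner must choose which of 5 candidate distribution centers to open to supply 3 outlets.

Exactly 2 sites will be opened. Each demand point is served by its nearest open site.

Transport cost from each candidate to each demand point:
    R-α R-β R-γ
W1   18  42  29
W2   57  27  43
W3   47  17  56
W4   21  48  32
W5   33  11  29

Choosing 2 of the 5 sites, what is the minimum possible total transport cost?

58

Open {W1, W5}.
  R-α→W1 18, R-β→W5 11, R-γ→W1 29  ⇒ total 58.
Compare {W4, W5}: total 61.
Compare {W1, W3}: total 64.
No size-2 selection does better; minimum is 58.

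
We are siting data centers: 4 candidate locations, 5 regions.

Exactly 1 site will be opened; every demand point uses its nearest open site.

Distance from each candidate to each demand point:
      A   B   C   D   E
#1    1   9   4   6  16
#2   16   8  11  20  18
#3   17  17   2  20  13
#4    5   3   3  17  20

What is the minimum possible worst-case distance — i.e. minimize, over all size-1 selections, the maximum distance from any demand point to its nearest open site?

Open {#1}.
  Farthest demand point is E at distance 16 (to #1); all others are ≤ 16.
With {#2} the worst case is 20.
With {#3} the worst case is 20.
No size-1 selection achieves below 16.

16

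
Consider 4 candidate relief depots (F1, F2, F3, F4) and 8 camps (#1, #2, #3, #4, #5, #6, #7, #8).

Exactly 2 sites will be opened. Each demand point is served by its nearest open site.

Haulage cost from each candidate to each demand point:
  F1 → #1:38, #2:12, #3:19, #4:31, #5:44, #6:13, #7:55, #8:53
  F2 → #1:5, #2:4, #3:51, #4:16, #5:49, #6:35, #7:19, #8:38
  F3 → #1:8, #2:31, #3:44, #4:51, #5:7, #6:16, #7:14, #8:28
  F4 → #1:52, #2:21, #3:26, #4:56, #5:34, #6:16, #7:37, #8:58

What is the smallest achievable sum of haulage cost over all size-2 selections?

132

Open {F1, F3}.
  #1→F3 8, #2→F1 12, #3→F1 19, #4→F1 31, #5→F3 7, #6→F1 13, #7→F3 14, #8→F3 28  ⇒ total 132.
Compare {F2, F3}: total 134.
Compare {F1, F2}: total 158.
No size-2 selection does better; minimum is 132.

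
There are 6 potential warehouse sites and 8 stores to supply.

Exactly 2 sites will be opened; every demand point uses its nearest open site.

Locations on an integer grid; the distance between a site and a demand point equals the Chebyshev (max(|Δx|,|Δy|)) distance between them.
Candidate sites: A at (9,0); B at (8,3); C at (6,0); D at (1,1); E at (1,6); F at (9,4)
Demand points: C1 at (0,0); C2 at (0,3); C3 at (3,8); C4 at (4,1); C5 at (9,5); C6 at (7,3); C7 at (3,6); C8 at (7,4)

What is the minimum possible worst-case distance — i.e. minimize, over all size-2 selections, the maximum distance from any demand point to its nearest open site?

Open {B, D}.
  Farthest demand point is C3 at distance 5 (to B); all others are ≤ 5.
With {A, E} the worst case is 6.
With {B, C} the worst case is 6.
No size-2 selection achieves below 5.

5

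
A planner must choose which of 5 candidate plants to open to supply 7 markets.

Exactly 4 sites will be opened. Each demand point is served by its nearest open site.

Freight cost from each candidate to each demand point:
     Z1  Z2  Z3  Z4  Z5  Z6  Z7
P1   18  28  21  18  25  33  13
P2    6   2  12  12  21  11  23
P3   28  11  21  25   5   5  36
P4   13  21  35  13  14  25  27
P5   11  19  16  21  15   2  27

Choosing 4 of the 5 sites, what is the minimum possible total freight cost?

Open {P1, P2, P3, P5}.
  Z1→P2 6, Z2→P2 2, Z3→P2 12, Z4→P2 12, Z5→P3 5, Z6→P5 2, Z7→P1 13  ⇒ total 52.
Compare {P1, P2, P3, P4}: total 55.
Compare {P1, P2, P4, P5}: total 61.
No size-4 selection does better; minimum is 52.

52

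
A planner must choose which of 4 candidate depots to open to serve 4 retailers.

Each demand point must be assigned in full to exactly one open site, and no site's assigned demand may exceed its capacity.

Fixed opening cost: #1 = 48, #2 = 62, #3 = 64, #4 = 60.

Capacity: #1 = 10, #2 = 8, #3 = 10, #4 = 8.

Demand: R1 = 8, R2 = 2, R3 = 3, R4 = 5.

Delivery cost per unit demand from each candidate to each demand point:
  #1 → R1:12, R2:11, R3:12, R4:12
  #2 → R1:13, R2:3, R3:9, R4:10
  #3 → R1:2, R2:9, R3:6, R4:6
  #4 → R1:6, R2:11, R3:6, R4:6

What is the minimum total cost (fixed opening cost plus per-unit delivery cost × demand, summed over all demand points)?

Open {#3, #4}; cheapest assignment that respects the capacities:
  #3 (cap 10, load 10): R1, R2 — cost 8×2 + 2×9 = 34
  #4 (cap 8, load 8): R3, R4 — cost 3×6 + 5×6 = 48
  Shipping 82, fixed 124 → total 206.
  Any other capacity-feasible assignment to {#3, #4} ships for at least 82.
Compare {#2, #3}: its best feasible assignment gives total 237.
Compare {#1, #3}: its best feasible assignment gives total 242.
Every other set of open sites that can feasibly serve all demand totals ≥ 237 even under its best assignment. Minimum: 206.

206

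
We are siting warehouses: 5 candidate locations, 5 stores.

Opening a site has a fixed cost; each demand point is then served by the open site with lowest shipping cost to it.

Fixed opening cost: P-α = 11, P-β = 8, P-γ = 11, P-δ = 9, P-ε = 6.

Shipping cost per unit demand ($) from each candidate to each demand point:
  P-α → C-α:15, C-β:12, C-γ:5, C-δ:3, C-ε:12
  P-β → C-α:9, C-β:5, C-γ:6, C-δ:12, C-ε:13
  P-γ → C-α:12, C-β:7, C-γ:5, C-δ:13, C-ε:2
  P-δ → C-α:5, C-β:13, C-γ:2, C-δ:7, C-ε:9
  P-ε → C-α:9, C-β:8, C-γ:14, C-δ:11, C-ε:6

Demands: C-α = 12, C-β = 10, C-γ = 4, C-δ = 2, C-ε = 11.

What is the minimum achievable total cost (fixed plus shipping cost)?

182

Open {P-β, P-γ, P-δ}: assign each demand point to its cheapest open site.
  C-α→P-δ 12×5=60, C-β→P-β 10×5=50, C-γ→P-δ 4×2=8, C-δ→P-δ 2×7=14, C-ε→P-γ 11×2=22
  shipping cost 154, fixed 28 → total 182.
Compare {P-α, P-β, P-γ, P-δ}: shipping cost 146 + fixed 39 = 185.
Compare {P-β, P-γ, P-δ, P-ε}: shipping cost 154 + fixed 34 = 188.
Compare {P-α, P-β, P-γ, P-δ, P-ε}: shipping cost 146 + fixed 45 = 191.
All other subsets cost ≥ 185. Minimum total cost: 182.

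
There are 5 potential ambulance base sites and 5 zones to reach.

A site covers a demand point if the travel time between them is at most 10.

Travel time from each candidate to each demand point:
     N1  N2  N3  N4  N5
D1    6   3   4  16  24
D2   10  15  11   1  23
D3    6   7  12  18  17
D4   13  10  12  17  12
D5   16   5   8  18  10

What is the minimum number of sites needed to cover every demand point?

Coverage sets (demand points within 10 of each site):
  D1: {N1, N2, N3}
  D2: {N1, N4}
  D3: {N1, N2}
  D4: {N2}
  D5: {N2, N3, N5}
No single site covers all 5 demand points.
But {D2, D5} covers everything, so the minimum is 2.

2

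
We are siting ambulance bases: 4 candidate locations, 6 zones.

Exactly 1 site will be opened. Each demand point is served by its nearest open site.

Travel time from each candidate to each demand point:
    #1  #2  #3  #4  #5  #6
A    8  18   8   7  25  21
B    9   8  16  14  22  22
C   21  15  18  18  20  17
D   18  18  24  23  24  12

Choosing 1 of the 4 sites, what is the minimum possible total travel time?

87

Open {A}.
  #1→A 8, #2→A 18, #3→A 8, #4→A 7, #5→A 25, #6→A 21  ⇒ total 87.
Compare {B}: total 91.
Compare {C}: total 109.
No size-1 selection does better; minimum is 87.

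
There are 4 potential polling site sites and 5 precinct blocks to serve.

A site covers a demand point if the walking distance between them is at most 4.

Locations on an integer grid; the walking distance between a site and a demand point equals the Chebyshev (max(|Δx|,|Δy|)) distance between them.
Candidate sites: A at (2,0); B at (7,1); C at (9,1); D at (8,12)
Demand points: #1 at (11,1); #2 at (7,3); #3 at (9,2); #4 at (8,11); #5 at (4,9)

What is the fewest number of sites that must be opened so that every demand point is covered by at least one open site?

2

Coverage sets (demand points within 4 of each site):
  A: {}
  B: {#1, #2, #3}
  C: {#1, #2, #3}
  D: {#4, #5}
No single site covers all 5 demand points.
But {B, D} covers everything, so the minimum is 2.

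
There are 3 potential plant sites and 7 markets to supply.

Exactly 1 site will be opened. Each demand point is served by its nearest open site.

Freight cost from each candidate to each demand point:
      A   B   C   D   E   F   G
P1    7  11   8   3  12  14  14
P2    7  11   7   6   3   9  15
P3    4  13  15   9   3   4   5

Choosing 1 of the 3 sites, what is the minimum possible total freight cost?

Open {P3}.
  A→P3 4, B→P3 13, C→P3 15, D→P3 9, E→P3 3, F→P3 4, G→P3 5  ⇒ total 53.
Compare {P2}: total 58.
Compare {P1}: total 69.

53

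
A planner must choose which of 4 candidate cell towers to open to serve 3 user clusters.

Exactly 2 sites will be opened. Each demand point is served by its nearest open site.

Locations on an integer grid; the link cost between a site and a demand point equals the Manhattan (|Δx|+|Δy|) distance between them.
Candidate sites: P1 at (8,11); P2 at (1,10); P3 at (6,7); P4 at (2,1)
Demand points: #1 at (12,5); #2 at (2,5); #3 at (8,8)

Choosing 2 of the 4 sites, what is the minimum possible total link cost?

15

Open {P3, P4}.
  #1→P3 8, #2→P4 4, #3→P3 3  ⇒ total 15.
Compare {P1, P3}: total 17.
Compare {P1, P4}: total 17.
No size-2 selection does better; minimum is 15.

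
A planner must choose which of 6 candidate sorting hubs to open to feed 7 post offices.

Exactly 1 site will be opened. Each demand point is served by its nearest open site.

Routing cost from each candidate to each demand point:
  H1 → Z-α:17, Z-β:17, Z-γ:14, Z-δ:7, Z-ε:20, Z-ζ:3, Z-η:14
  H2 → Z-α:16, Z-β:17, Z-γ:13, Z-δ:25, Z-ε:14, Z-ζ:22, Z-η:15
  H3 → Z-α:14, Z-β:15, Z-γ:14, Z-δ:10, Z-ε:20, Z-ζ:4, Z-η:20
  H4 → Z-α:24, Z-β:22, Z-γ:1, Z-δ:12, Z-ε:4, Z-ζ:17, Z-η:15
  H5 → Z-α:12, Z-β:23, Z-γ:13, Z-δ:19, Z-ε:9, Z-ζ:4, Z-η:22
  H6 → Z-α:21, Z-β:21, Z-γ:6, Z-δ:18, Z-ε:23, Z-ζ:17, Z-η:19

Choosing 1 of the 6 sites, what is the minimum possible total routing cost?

92

Open {H1}.
  Z-α→H1 17, Z-β→H1 17, Z-γ→H1 14, Z-δ→H1 7, Z-ε→H1 20, Z-ζ→H1 3, Z-η→H1 14  ⇒ total 92.
Compare {H4}: total 95.
Compare {H3}: total 97.
No size-1 selection does better; minimum is 92.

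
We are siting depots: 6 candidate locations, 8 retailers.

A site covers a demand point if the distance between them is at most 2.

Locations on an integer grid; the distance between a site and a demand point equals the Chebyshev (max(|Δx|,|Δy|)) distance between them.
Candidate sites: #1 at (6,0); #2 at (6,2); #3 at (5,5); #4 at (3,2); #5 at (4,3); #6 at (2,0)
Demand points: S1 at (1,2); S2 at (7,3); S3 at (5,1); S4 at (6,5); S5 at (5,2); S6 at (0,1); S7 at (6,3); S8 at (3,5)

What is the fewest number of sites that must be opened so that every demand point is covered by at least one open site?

3

Coverage sets (demand points within 2 of each site):
  #1: {S3, S5}
  #2: {S2, S3, S5, S7}
  #3: {S2, S4, S7, S8}
  #4: {S1, S3, S5}
  #5: {S3, S4, S5, S7, S8}
  #6: {S1, S6}
No 2 sites suffice: every size-2 union leaves at least one demand point uncovered.
But {#1, #3, #6} covers everything, so the minimum is 3.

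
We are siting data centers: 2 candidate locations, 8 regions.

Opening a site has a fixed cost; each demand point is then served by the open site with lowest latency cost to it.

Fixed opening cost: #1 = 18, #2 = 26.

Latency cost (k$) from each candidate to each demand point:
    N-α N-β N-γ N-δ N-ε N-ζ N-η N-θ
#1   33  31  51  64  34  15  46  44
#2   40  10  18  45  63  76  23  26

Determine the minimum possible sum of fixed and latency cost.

248

Open {#1, #2}: assign each demand point to its cheapest open site.
  N-α→#1 33, N-β→#2 10, N-γ→#2 18, N-δ→#2 45, N-ε→#1 34, N-ζ→#1 15, N-η→#2 23, N-θ→#2 26
  latency cost 204, fixed 44 → total 248.
Compare {#2}: latency cost 301 + fixed 26 = 327.
Compare {#1}: latency cost 318 + fixed 18 = 336.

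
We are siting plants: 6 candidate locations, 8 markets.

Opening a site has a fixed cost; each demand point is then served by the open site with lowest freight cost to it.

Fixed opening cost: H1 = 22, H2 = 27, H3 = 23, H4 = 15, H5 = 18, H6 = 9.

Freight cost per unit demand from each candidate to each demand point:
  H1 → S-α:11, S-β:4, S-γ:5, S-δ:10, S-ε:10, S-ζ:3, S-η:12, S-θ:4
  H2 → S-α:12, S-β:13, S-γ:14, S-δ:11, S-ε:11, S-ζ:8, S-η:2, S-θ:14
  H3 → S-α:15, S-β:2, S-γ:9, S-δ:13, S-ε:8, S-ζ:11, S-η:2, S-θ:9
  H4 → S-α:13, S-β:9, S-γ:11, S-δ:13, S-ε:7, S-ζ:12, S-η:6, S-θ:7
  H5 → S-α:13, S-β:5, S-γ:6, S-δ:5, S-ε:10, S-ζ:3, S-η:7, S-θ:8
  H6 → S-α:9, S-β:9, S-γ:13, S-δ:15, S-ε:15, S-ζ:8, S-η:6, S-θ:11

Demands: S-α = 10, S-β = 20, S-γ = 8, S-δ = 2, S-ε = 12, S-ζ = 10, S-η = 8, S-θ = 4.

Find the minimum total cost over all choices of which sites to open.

402

Open {H1, H3, H6}: assign each demand point to its cheapest open site.
  S-α→H6 10×9=90, S-β→H3 20×2=40, S-γ→H1 8×5=40, S-δ→H1 2×10=20, S-ε→H3 12×8=96, S-ζ→H1 10×3=30, S-η→H3 8×2=16, S-θ→H1 4×4=16
  freight cost 348, fixed 54 → total 402.
Compare {H1, H3, H4, H6}: freight cost 336 + fixed 69 = 405.
Compare {H1, H3, H5, H6}: freight cost 338 + fixed 72 = 410.
Compare {H3, H4, H5, H6}: freight cost 346 + fixed 65 = 411.
All other subsets cost ≥ 405. Minimum total cost: 402.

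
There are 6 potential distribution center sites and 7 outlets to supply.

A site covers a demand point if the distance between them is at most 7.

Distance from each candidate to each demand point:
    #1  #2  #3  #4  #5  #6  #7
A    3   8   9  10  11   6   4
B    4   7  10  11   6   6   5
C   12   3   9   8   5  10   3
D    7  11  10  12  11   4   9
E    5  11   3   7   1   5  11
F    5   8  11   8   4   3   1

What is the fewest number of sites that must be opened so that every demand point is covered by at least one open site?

Coverage sets (demand points within 7 of each site):
  A: {#1, #6, #7}
  B: {#1, #2, #5, #6, #7}
  C: {#2, #5, #7}
  D: {#1, #6}
  E: {#1, #3, #4, #5, #6}
  F: {#1, #5, #6, #7}
No single site covers all 7 demand points.
But {B, E} covers everything, so the minimum is 2.

2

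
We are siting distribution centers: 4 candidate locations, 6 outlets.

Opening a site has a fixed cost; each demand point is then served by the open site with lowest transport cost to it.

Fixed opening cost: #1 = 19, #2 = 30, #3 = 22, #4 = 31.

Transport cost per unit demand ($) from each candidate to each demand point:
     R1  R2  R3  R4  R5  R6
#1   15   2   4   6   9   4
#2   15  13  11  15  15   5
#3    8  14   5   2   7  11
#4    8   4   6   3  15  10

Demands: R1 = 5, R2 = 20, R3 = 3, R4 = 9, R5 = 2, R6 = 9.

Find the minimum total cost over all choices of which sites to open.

201

Open {#1, #3}: assign each demand point to its cheapest open site.
  R1→#3 5×8=40, R2→#1 20×2=40, R3→#1 3×4=12, R4→#3 9×2=18, R5→#3 2×7=14, R6→#1 9×4=36
  transport cost 160, fixed 41 → total 201.
Compare {#1, #4}: transport cost 173 + fixed 50 = 223.
Compare {#1, #2, #3}: transport cost 160 + fixed 71 = 231.
Compare {#1, #3, #4}: transport cost 160 + fixed 72 = 232.
All other subsets cost ≥ 223. Minimum total cost: 201.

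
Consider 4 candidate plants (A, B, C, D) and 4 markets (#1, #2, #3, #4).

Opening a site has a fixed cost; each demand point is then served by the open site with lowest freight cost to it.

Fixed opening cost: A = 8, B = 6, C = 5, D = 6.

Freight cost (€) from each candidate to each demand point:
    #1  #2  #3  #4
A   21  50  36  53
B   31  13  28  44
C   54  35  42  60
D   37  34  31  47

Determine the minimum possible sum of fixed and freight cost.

Open {A, B}: assign each demand point to its cheapest open site.
  #1→A 21, #2→B 13, #3→B 28, #4→B 44
  freight cost 106, fixed 14 → total 120.
Compare {B}: freight cost 116 + fixed 6 = 122.
Compare {A, B, C}: freight cost 106 + fixed 19 = 125.
Compare {A, B, D}: freight cost 106 + fixed 20 = 126.
All other subsets cost ≥ 122. Minimum total cost: 120.

120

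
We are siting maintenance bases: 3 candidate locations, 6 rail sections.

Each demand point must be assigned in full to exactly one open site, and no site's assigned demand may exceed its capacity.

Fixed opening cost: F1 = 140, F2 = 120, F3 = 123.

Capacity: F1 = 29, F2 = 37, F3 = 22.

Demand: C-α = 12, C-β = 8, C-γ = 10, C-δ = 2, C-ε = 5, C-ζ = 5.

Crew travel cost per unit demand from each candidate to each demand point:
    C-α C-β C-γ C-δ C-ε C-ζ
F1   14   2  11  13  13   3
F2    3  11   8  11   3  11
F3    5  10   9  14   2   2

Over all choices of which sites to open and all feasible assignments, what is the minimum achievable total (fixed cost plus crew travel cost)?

Open {F1, F2}; cheapest assignment that respects the capacities:
  F1 (cap 29, load 13): C-β, C-ζ — cost 8×2 + 5×3 = 31
  F2 (cap 37, load 29): C-α, C-γ, C-δ, C-ε — cost 12×3 + 10×8 + 2×11 + 5×3 = 153
  Shipping 184, fixed 260 → total 444.
  Any other capacity-feasible assignment to {F1, F2} ships for at least 184.
Compare {F2, F3}: its best feasible assignment gives total 481.
Compare {F1, F3}: its best feasible assignment gives total 495.
Every other set of open sites that can feasibly serve all demand totals ≥ 481 even under its best assignment. Minimum: 444.

444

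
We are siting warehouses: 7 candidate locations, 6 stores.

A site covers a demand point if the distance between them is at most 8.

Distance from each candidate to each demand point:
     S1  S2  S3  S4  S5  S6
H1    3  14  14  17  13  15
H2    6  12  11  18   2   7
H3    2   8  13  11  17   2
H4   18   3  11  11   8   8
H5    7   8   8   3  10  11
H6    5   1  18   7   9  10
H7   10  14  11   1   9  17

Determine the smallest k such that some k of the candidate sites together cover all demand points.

Coverage sets (demand points within 8 of each site):
  H1: {S1}
  H2: {S1, S5, S6}
  H3: {S1, S2, S6}
  H4: {S2, S5, S6}
  H5: {S1, S2, S3, S4}
  H6: {S1, S2, S4}
  H7: {S4}
No single site covers all 6 demand points.
But {H2, H5} covers everything, so the minimum is 2.

2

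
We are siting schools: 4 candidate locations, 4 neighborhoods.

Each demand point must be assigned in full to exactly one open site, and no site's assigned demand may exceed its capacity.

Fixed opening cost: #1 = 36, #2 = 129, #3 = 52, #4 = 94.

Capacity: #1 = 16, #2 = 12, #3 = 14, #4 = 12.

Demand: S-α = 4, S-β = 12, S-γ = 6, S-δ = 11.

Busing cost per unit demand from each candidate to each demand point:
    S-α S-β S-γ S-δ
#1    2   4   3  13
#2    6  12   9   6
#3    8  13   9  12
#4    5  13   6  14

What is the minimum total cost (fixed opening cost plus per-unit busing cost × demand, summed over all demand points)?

393

Open {#1, #2, #3}; cheapest assignment that respects the capacities:
  #1 (cap 16, load 16): S-α, S-β — cost 4×2 + 12×4 = 56
  #2 (cap 12, load 11): S-δ — cost 11×6 = 66
  #3 (cap 14, load 6): S-γ — cost 6×9 = 54
  Shipping 176, fixed 217 → total 393.
  Any other capacity-feasible assignment to {#1, #2, #3} ships for at least 176.
Compare {#1, #3, #4}: its best feasible assignment gives total 406.
Compare {#1, #2, #4}: its best feasible assignment gives total 417.
Every other set of open sites that can feasibly serve all demand totals ≥ 406 even under its best assignment. Minimum: 393.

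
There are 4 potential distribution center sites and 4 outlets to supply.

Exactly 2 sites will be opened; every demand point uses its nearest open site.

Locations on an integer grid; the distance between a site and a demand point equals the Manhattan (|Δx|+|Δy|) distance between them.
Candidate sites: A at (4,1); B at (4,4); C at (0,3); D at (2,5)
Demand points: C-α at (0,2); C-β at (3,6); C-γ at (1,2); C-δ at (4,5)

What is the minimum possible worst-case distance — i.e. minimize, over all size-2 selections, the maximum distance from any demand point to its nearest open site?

2

Open {C, D}.
  Farthest demand point is C-β at distance 2 (to D); all others are ≤ 2.
With {B, C} the worst case is 3.
With {A, B} the worst case is 5.
No size-2 selection achieves below 2.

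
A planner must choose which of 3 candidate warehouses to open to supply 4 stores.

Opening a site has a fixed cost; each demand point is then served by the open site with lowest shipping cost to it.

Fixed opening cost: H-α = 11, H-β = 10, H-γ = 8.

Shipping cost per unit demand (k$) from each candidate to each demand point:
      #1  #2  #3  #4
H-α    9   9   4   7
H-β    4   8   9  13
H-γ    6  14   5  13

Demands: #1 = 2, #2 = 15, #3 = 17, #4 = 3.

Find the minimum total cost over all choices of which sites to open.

Open {H-α, H-β}: assign each demand point to its cheapest open site.
  #1→H-β 2×4=8, #2→H-β 15×8=120, #3→H-α 17×4=68, #4→H-α 3×7=21
  shipping cost 217, fixed 21 → total 238.
Compare {H-α, H-β, H-γ}: shipping cost 217 + fixed 29 = 246.
Compare {H-α}: shipping cost 242 + fixed 11 = 253.
Compare {H-α, H-γ}: shipping cost 236 + fixed 19 = 255.
All other subsets cost ≥ 246. Minimum total cost: 238.

238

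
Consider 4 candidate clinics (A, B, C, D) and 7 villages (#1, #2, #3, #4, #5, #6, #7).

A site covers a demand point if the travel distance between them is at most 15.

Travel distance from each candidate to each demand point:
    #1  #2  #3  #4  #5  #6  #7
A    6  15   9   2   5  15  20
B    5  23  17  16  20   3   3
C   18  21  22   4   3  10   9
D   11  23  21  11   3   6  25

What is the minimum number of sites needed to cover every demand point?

2

Coverage sets (demand points within 15 of each site):
  A: {#1, #2, #3, #4, #5, #6}
  B: {#1, #6, #7}
  C: {#4, #5, #6, #7}
  D: {#1, #4, #5, #6}
No single site covers all 7 demand points.
But {A, B} covers everything, so the minimum is 2.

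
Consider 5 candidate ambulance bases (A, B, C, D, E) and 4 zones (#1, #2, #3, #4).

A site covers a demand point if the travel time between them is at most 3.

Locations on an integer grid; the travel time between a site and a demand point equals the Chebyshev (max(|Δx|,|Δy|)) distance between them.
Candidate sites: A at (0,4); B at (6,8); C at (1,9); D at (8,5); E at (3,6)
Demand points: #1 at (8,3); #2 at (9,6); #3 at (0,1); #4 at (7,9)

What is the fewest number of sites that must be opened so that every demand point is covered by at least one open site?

Coverage sets (demand points within 3 of each site):
  A: {#3}
  B: {#2, #4}
  C: {}
  D: {#1, #2}
  E: {}
No 2 sites suffice: every size-2 union leaves at least one demand point uncovered.
But {A, B, D} covers everything, so the minimum is 3.

3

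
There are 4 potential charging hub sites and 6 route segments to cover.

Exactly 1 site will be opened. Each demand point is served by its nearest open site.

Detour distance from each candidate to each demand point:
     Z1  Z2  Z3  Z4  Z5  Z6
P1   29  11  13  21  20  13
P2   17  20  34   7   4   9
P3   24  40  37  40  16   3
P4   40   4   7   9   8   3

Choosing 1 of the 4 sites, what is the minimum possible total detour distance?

71

Open {P4}.
  Z1→P4 40, Z2→P4 4, Z3→P4 7, Z4→P4 9, Z5→P4 8, Z6→P4 3  ⇒ total 71.
Compare {P2}: total 91.
Compare {P1}: total 107.
No size-1 selection does better; minimum is 71.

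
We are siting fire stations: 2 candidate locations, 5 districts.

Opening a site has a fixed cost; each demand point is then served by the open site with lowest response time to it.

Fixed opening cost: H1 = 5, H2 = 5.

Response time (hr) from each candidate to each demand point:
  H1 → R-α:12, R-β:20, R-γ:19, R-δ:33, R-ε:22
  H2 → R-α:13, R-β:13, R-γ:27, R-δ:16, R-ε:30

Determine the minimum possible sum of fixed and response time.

Open {H1, H2}: assign each demand point to its cheapest open site.
  R-α→H1 12, R-β→H2 13, R-γ→H1 19, R-δ→H2 16, R-ε→H1 22
  response time 82, fixed 10 → total 92.
Compare {H2}: response time 99 + fixed 5 = 104.
Compare {H1}: response time 106 + fixed 5 = 111.

92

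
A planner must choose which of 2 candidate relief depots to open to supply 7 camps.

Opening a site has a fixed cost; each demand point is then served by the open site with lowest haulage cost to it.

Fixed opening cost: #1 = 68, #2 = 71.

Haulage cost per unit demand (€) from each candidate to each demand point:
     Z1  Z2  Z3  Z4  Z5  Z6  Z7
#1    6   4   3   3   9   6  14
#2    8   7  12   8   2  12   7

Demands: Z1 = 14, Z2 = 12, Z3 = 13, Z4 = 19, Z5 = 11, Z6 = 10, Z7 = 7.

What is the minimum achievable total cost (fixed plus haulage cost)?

498

Open {#1, #2}: assign each demand point to its cheapest open site.
  Z1→#1 14×6=84, Z2→#1 12×4=48, Z3→#1 13×3=39, Z4→#1 19×3=57, Z5→#2 11×2=22, Z6→#1 10×6=60, Z7→#2 7×7=49
  haulage cost 359, fixed 139 → total 498.
Compare {#1}: haulage cost 485 + fixed 68 = 553.
Compare {#2}: haulage cost 695 + fixed 71 = 766.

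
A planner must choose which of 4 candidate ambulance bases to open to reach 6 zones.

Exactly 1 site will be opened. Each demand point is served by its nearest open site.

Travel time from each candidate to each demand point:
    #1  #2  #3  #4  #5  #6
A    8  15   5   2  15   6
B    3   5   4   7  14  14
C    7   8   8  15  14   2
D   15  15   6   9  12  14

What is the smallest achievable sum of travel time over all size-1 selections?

47

Open {B}.
  #1→B 3, #2→B 5, #3→B 4, #4→B 7, #5→B 14, #6→B 14  ⇒ total 47.
Compare {A}: total 51.
Compare {C}: total 54.
No size-1 selection does better; minimum is 47.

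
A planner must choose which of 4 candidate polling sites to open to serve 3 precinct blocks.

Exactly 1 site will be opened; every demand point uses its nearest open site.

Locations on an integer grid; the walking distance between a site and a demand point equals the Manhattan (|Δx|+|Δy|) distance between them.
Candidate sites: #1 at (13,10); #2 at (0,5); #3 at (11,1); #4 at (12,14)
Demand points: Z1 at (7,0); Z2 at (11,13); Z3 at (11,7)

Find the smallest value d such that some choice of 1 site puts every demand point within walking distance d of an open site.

12

Open {#3}.
  Farthest demand point is Z2 at walking distance 12 (to #3); all others are ≤ 12.
With {#1} the worst case is 16.
With {#2} the worst case is 19.
No size-1 selection achieves below 12.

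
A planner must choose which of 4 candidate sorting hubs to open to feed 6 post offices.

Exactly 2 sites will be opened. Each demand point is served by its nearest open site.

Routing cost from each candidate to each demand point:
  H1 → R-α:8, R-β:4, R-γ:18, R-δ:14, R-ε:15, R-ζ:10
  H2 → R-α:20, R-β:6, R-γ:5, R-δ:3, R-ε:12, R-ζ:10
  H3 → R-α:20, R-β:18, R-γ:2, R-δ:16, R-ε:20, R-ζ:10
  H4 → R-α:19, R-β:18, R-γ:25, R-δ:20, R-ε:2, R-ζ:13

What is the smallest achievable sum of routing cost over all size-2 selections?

42

Open {H1, H2}.
  R-α→H1 8, R-β→H1 4, R-γ→H2 5, R-δ→H2 3, R-ε→H2 12, R-ζ→H1 10  ⇒ total 42.
Compare {H2, H4}: total 45.
Compare {H1, H3}: total 53.
No size-2 selection does better; minimum is 42.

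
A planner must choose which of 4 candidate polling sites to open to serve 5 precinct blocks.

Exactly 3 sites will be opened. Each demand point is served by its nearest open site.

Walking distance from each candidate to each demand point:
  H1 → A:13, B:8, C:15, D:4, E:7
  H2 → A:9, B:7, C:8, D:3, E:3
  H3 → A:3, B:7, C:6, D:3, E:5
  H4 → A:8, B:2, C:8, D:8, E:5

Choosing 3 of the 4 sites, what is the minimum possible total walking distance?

17

Open {H2, H3, H4}.
  A→H3 3, B→H4 2, C→H3 6, D→H2 3, E→H2 3  ⇒ total 17.
Compare {H1, H3, H4}: total 19.
Compare {H1, H2, H3}: total 22.
No size-3 selection does better; minimum is 17.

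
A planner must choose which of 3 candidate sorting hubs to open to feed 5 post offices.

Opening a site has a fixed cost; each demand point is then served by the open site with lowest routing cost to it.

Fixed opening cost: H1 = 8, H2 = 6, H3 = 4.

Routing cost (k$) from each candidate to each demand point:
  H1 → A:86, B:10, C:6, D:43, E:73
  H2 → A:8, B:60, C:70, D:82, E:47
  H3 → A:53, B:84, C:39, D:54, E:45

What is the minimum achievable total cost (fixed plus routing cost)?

Open {H1, H2}: assign each demand point to its cheapest open site.
  A→H2 8, B→H1 10, C→H1 6, D→H1 43, E→H2 47
  routing cost 114, fixed 14 → total 128.
Compare {H1, H2, H3}: routing cost 112 + fixed 18 = 130.
Compare {H1, H3}: routing cost 157 + fixed 12 = 169.
Compare {H2, H3}: routing cost 206 + fixed 10 = 216.
All other subsets cost ≥ 130. Minimum total cost: 128.

128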